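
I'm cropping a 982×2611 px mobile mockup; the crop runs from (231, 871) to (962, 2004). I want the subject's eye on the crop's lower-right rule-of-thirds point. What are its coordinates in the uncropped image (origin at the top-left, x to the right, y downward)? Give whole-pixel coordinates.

(718, 1626)

Crop width = 962 − 231 = 731 px; one third is 243.67 px.
Crop height = 2004 − 871 = 1133 px; one third is 377.67 px.
The lower-right point is two-thirds across and two-thirds down within the crop:
x = 231 + 2 × 243.67 ≈ 718; y = 871 + 2 × 377.67 ≈ 1626.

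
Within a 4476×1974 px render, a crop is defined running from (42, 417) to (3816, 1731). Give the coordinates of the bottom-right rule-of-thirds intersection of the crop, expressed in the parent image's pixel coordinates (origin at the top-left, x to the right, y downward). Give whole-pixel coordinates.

(2558, 1293)

Crop width = 3816 − 42 = 3774 px; one third is 1258.00 px.
Crop height = 1731 − 417 = 1314 px; one third is 438.00 px.
The bottom-right point is two-thirds across and two-thirds down within the crop:
x = 42 + 2 × 1258.00 ≈ 2558; y = 417 + 2 × 438.00 ≈ 1293.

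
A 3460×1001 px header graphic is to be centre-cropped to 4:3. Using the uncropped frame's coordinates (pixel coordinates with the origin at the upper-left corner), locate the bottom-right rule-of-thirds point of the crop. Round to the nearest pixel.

(1952, 667)

3460/1001 > 4/3, so the 4:3 crop keeps the full height 1001 and trims width to 1001 × 4/3 = 1334.67 px.
Left offset = (3460 − 1334.67)/2 = 1062.67 px; top offset = 0.
Bottom-right is two-thirds across and two-thirds down within the crop:
x = 1062.67 + 2 × 1334.67/3 ≈ 1952; y = 0.00 + 2 × 1001.00/3 ≈ 667.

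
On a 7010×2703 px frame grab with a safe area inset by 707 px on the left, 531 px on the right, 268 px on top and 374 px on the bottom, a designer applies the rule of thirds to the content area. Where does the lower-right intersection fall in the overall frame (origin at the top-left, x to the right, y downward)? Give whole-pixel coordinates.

Content width = 7010 − 707 − 531 = 5772 px; content height = 2703 − 268 − 374 = 2061 px.
Lower-right is two-thirds across and two-thirds down within the content area.
x = 707 + 2 × 5772/3 = 707 + 3848.00 ≈ 4555
y = 268 + 2 × 2061/3 = 268 + 1374.00 ≈ 1642

x = 4555 px, y = 1642 px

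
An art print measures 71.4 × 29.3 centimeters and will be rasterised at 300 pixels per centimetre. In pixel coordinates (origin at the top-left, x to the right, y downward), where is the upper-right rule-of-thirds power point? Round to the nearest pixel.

In pixels the canvas is 71.4 × 300 = 21420 wide and 29.3 × 300 = 8790 tall.
The upper-right point is two-thirds across and one-third down:
x = 2 × 21420/3 ≈ 14280; y = 1 × 8790/3 ≈ 2930.

x = 14280 px, y = 2930 px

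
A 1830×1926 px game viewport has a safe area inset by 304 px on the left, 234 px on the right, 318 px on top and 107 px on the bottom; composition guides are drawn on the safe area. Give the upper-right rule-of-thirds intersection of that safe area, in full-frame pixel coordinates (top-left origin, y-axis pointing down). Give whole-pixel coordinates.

Content width = 1830 − 304 − 234 = 1292 px; content height = 1926 − 318 − 107 = 1501 px.
Upper-right is two-thirds across and one-third down within the safe area.
x = 304 + 2 × 1292/3 = 304 + 861.33 ≈ 1165
y = 318 + 1 × 1501/3 = 318 + 500.33 ≈ 818

x = 1165 px, y = 818 px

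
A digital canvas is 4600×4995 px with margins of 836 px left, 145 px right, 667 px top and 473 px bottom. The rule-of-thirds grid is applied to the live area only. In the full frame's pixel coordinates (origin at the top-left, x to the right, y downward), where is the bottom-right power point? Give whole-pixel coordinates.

Content width = 4600 − 836 − 145 = 3619 px; content height = 4995 − 667 − 473 = 3855 px.
Bottom-right is two-thirds across and two-thirds down within the live area.
x = 836 + 2 × 3619/3 = 836 + 2412.67 ≈ 3249
y = 667 + 2 × 3855/3 = 667 + 2570.00 ≈ 3237

x = 3249 px, y = 3237 px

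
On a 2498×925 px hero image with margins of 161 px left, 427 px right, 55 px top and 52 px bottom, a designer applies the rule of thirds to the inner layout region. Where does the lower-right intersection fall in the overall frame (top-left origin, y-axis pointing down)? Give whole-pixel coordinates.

x = 1434 px, y = 600 px

Content width = 2498 − 161 − 427 = 1910 px; content height = 925 − 55 − 52 = 818 px.
Lower-right is two-thirds across and two-thirds down within the inner layout region.
x = 161 + 2 × 1910/3 = 161 + 1273.33 ≈ 1434
y = 55 + 2 × 818/3 = 55 + 545.33 ≈ 600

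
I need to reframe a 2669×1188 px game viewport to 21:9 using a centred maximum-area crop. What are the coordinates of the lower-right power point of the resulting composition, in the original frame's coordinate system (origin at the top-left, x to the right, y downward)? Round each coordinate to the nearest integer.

2669/1188 < 21/9, so the 21:9 crop keeps the full width 2669 and trims height to 2669 × 9/21 = 1143.86 px.
Top offset = (1188 − 1143.86)/2 = 22.07 px; left offset = 0.
Lower-right is two-thirds across and two-thirds down within the crop:
x = 0.00 + 2 × 2669.00/3 ≈ 1779; y = 22.07 + 2 × 1143.86/3 ≈ 785.

(1779, 785)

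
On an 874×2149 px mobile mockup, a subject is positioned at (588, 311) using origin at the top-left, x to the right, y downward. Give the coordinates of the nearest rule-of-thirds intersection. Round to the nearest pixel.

(583, 716)

Third lines: x ∈ {291, 583}, y ∈ {716, 1433}.
588 is closer to x = 583; 311 is closer to y = 716.
So the nearest intersection is the upper-right power point.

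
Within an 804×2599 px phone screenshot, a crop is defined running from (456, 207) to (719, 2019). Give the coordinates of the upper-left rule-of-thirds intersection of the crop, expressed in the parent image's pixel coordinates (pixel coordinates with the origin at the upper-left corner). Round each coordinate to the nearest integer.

x = 544 px, y = 811 px

Crop width = 719 − 456 = 263 px; one third is 87.67 px.
Crop height = 2019 − 207 = 1812 px; one third is 604.00 px.
The upper-left point is one-third across and one-third down within the crop:
x = 456 + 1 × 87.67 ≈ 544; y = 207 + 1 × 604.00 ≈ 811.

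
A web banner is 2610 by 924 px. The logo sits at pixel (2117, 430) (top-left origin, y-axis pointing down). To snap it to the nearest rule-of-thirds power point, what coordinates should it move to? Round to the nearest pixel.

Third lines: x ∈ {870, 1740}, y ∈ {308, 616}.
2117 is closer to x = 1740; 430 is closer to y = 308.
So the nearest intersection is the upper-right power point.

x = 1740 px, y = 308 px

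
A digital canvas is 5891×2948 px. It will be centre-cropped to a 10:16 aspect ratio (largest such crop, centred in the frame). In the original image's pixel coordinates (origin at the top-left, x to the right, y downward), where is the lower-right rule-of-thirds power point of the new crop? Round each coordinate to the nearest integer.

(3253, 1965)

5891/2948 > 10/16, so the 10:16 crop keeps the full height 2948 and trims width to 2948 × 10/16 = 1842.50 px.
Left offset = (5891 − 1842.50)/2 = 2024.25 px; top offset = 0.
Lower-right is two-thirds across and two-thirds down within the crop:
x = 2024.25 + 2 × 1842.50/3 ≈ 3253; y = 0.00 + 2 × 2948.00/3 ≈ 1965.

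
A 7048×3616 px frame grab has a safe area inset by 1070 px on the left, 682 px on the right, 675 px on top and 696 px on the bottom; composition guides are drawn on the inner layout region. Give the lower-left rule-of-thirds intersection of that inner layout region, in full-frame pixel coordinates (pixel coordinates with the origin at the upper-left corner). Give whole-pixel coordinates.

Content width = 7048 − 1070 − 682 = 5296 px; content height = 3616 − 675 − 696 = 2245 px.
Lower-left is one-third across and two-thirds down within the inner layout region.
x = 1070 + 1 × 5296/3 = 1070 + 1765.33 ≈ 2835
y = 675 + 2 × 2245/3 = 675 + 1496.67 ≈ 2172

(2835, 2172)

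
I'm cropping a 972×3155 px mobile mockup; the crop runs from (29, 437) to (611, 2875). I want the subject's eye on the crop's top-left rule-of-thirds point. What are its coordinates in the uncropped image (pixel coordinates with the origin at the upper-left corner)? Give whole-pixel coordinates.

x = 223 px, y = 1250 px

Crop width = 611 − 29 = 582 px; one third is 194.00 px.
Crop height = 2875 − 437 = 2438 px; one third is 812.67 px.
The top-left point is one-third across and one-third down within the crop:
x = 29 + 1 × 194.00 ≈ 223; y = 437 + 1 × 812.67 ≈ 1250.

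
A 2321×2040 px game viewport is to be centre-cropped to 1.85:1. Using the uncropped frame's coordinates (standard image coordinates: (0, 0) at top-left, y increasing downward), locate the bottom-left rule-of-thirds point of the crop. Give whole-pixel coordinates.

x = 774 px, y = 1229 px

2321/2040 < 1.85/1, so the 1.85:1 crop keeps the full width 2321 and trims height to 2321 × 1/1.85 = 1254.59 px.
Top offset = (2040 − 1254.59)/2 = 392.70 px; left offset = 0.
Bottom-left is one-third across and two-thirds down within the crop:
x = 0.00 + 1 × 2321.00/3 ≈ 774; y = 392.70 + 2 × 1254.59/3 ≈ 1229.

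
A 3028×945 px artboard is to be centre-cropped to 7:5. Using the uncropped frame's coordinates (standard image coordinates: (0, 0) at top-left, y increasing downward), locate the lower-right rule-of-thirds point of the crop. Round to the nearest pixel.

3028/945 > 7/5, so the 7:5 crop keeps the full height 945 and trims width to 945 × 7/5 = 1323.00 px.
Left offset = (3028 − 1323.00)/2 = 852.50 px; top offset = 0.
Lower-right is two-thirds across and two-thirds down within the crop:
x = 852.50 + 2 × 1323.00/3 ≈ 1735; y = 0.00 + 2 × 945.00/3 ≈ 630.

(1735, 630)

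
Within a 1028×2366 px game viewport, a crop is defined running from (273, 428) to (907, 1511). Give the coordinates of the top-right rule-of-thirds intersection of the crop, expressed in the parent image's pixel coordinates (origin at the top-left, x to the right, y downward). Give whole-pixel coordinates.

Crop width = 907 − 273 = 634 px; one third is 211.33 px.
Crop height = 1511 − 428 = 1083 px; one third is 361.00 px.
The top-right point is two-thirds across and one-third down within the crop:
x = 273 + 2 × 211.33 ≈ 696; y = 428 + 1 × 361.00 ≈ 789.

x = 696 px, y = 789 px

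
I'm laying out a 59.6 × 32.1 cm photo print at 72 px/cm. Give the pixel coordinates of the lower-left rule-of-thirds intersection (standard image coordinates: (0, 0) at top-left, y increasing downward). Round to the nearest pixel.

In pixels the canvas is 59.6 × 72 = 4291.2 wide and 32.1 × 72 = 2311.2 tall.
The lower-left point is one-third across and two-thirds down:
x = 1 × 4291.2/3 ≈ 1430; y = 2 × 2311.2/3 ≈ 1541.

(1430, 1541)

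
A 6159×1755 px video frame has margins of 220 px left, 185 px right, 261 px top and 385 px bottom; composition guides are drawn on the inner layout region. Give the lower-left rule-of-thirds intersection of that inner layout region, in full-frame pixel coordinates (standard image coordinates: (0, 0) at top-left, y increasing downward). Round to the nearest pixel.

Content width = 6159 − 220 − 185 = 5754 px; content height = 1755 − 261 − 385 = 1109 px.
Lower-left is one-third across and two-thirds down within the inner layout region.
x = 220 + 1 × 5754/3 = 220 + 1918.00 ≈ 2138
y = 261 + 2 × 1109/3 = 261 + 739.33 ≈ 1000

x = 2138 px, y = 1000 px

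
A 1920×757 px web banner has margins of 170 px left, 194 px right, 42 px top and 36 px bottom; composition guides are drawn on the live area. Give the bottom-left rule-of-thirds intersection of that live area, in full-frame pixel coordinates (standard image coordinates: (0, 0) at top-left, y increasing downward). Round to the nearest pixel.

Content width = 1920 − 170 − 194 = 1556 px; content height = 757 − 42 − 36 = 679 px.
Bottom-left is one-third across and two-thirds down within the live area.
x = 170 + 1 × 1556/3 = 170 + 518.67 ≈ 689
y = 42 + 2 × 679/3 = 42 + 452.67 ≈ 495

(689, 495)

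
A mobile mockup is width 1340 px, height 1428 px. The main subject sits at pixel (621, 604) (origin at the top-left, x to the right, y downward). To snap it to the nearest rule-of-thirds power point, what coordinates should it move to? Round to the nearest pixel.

x = 447 px, y = 476 px

Third lines: x ∈ {447, 893}, y ∈ {476, 952}.
621 is closer to x = 447; 604 is closer to y = 476.
So the nearest intersection is the upper-left power point.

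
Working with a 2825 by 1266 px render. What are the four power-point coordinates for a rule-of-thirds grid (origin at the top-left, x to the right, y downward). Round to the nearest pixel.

One third of 2825 is 941.67; one third of 1266 is 422.
Vertical third lines at x = 942 and x = 1883; horizontal third lines at y = 422 and y = 844.

(942, 422), (1883, 422), (942, 844), (1883, 844)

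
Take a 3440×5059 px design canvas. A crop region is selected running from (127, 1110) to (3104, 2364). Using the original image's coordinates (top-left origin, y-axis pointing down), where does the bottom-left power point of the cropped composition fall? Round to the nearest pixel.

(1119, 1946)

Crop width = 3104 − 127 = 2977 px; one third is 992.33 px.
Crop height = 2364 − 1110 = 1254 px; one third is 418.00 px.
The bottom-left point is one-third across and two-thirds down within the crop:
x = 127 + 1 × 992.33 ≈ 1119; y = 1110 + 2 × 418.00 ≈ 1946.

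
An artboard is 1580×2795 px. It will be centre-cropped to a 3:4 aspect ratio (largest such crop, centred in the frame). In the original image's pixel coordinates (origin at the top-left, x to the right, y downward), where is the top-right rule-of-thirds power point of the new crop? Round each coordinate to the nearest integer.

(1053, 1046)

1580/2795 < 3/4, so the 3:4 crop keeps the full width 1580 and trims height to 1580 × 4/3 = 2106.67 px.
Top offset = (2795 − 2106.67)/2 = 344.17 px; left offset = 0.
Top-right is two-thirds across and one-third down within the crop:
x = 0.00 + 2 × 1580.00/3 ≈ 1053; y = 344.17 + 1 × 2106.67/3 ≈ 1046.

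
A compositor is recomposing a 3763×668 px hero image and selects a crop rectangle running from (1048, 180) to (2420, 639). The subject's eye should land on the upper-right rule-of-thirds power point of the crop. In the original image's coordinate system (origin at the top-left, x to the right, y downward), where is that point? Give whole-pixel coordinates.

x = 1963 px, y = 333 px

Crop width = 2420 − 1048 = 1372 px; one third is 457.33 px.
Crop height = 639 − 180 = 459 px; one third is 153.00 px.
The upper-right point is two-thirds across and one-third down within the crop:
x = 1048 + 2 × 457.33 ≈ 1963; y = 180 + 1 × 153.00 ≈ 333.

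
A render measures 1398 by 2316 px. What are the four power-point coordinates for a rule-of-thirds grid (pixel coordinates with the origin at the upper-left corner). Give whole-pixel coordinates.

(466, 772), (932, 772), (466, 1544), (932, 1544)

One third of 1398 is 466; one third of 2316 is 772.
Vertical third lines at x = 466 and x = 932; horizontal third lines at y = 772 and y = 1544.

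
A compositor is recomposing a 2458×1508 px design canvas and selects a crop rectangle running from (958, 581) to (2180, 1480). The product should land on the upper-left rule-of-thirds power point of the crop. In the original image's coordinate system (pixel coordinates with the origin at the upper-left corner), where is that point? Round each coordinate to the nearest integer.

Crop width = 2180 − 958 = 1222 px; one third is 407.33 px.
Crop height = 1480 − 581 = 899 px; one third is 299.67 px.
The upper-left point is one-third across and one-third down within the crop:
x = 958 + 1 × 407.33 ≈ 1365; y = 581 + 1 × 299.67 ≈ 881.

(1365, 881)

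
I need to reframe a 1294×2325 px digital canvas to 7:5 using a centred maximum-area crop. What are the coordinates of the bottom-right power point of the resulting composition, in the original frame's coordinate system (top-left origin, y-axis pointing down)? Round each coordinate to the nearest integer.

x = 863 px, y = 1317 px

1294/2325 < 7/5, so the 7:5 crop keeps the full width 1294 and trims height to 1294 × 5/7 = 924.29 px.
Top offset = (2325 − 924.29)/2 = 700.36 px; left offset = 0.
Bottom-right is two-thirds across and two-thirds down within the crop:
x = 0.00 + 2 × 1294.00/3 ≈ 863; y = 700.36 + 2 × 924.29/3 ≈ 1317.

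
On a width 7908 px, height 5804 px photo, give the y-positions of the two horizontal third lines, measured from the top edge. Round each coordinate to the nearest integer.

1935 px and 3869 px

5804 / 3 = 1934.67, so the horizontal lines sit at one and two thirds of 5804.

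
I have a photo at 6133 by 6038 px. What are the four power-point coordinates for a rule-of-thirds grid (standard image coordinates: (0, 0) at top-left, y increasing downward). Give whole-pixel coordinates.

(2044, 2013), (4089, 2013), (2044, 4025), (4089, 4025)

One third of 6133 is 2044.33; one third of 6038 is 2012.67.
Vertical third lines at x = 2044 and x = 4089; horizontal third lines at y = 2013 and y = 4025.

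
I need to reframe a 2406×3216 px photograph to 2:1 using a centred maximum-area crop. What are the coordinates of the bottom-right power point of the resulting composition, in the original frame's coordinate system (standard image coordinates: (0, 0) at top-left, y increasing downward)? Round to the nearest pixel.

2406/3216 < 2/1, so the 2:1 crop keeps the full width 2406 and trims height to 2406 × 1/2 = 1203.00 px.
Top offset = (3216 − 1203.00)/2 = 1006.50 px; left offset = 0.
Bottom-right is two-thirds across and two-thirds down within the crop:
x = 0.00 + 2 × 2406.00/3 ≈ 1604; y = 1006.50 + 2 × 1203.00/3 ≈ 1809.

(1604, 1809)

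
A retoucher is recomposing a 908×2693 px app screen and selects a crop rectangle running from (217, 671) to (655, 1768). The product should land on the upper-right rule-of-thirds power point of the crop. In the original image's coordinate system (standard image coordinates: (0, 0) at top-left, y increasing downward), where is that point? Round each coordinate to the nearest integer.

Crop width = 655 − 217 = 438 px; one third is 146.00 px.
Crop height = 1768 − 671 = 1097 px; one third is 365.67 px.
The upper-right point is two-thirds across and one-third down within the crop:
x = 217 + 2 × 146.00 ≈ 509; y = 671 + 1 × 365.67 ≈ 1037.

(509, 1037)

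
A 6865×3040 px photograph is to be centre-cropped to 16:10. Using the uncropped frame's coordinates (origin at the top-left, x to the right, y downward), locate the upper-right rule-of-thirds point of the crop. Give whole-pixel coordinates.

(4243, 1013)

6865/3040 > 16/10, so the 16:10 crop keeps the full height 3040 and trims width to 3040 × 16/10 = 4864.00 px.
Left offset = (6865 − 4864.00)/2 = 1000.50 px; top offset = 0.
Upper-right is two-thirds across and one-third down within the crop:
x = 1000.50 + 2 × 4864.00/3 ≈ 4243; y = 0.00 + 1 × 3040.00/3 ≈ 1013.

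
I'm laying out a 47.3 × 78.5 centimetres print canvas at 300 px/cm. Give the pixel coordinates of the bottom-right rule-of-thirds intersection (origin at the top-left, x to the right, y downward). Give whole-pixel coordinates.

In pixels the canvas is 47.3 × 300 = 14190 wide and 78.5 × 300 = 23550 tall.
The bottom-right point is two-thirds across and two-thirds down:
x = 2 × 14190/3 ≈ 9460; y = 2 × 23550/3 ≈ 15700.

x = 9460 px, y = 15700 px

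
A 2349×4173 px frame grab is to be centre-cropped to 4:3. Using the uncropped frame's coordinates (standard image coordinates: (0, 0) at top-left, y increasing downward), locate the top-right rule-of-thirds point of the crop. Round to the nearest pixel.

(1566, 1793)

2349/4173 < 4/3, so the 4:3 crop keeps the full width 2349 and trims height to 2349 × 3/4 = 1761.75 px.
Top offset = (4173 − 1761.75)/2 = 1205.62 px; left offset = 0.
Top-right is two-thirds across and one-third down within the crop:
x = 0.00 + 2 × 2349.00/3 ≈ 1566; y = 1205.62 + 1 × 1761.75/3 ≈ 1793.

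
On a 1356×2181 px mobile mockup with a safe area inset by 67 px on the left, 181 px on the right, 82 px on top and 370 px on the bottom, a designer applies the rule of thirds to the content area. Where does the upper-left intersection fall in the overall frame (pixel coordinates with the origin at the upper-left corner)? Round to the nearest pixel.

x = 436 px, y = 658 px

Content width = 1356 − 67 − 181 = 1108 px; content height = 2181 − 82 − 370 = 1729 px.
Upper-left is one-third across and one-third down within the content area.
x = 67 + 1 × 1108/3 = 67 + 369.33 ≈ 436
y = 82 + 1 × 1729/3 = 82 + 576.33 ≈ 658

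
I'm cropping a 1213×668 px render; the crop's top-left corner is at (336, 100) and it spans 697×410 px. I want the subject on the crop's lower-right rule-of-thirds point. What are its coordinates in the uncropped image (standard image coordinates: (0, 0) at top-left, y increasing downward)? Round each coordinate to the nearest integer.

One third of the crop width 697 is 232.33 px.
One third of the crop height 410 is 136.67 px.
The lower-right point is two-thirds across and two-thirds down within the crop:
x = 336 + 2 × 232.33 ≈ 801; y = 100 + 2 × 136.67 ≈ 373.

(801, 373)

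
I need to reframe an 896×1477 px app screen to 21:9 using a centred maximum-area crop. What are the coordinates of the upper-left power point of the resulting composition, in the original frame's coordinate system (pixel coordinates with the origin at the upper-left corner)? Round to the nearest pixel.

896/1477 < 21/9, so the 21:9 crop keeps the full width 896 and trims height to 896 × 9/21 = 384.00 px.
Top offset = (1477 − 384.00)/2 = 546.50 px; left offset = 0.
Upper-left is one-third across and one-third down within the crop:
x = 0.00 + 1 × 896.00/3 ≈ 299; y = 546.50 + 1 × 384.00/3 ≈ 675.

x = 299 px, y = 675 px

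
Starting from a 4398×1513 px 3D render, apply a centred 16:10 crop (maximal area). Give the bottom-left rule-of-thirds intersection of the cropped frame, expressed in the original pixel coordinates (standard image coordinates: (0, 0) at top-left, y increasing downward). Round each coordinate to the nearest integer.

4398/1513 > 16/10, so the 16:10 crop keeps the full height 1513 and trims width to 1513 × 16/10 = 2420.80 px.
Left offset = (4398 − 2420.80)/2 = 988.60 px; top offset = 0.
Bottom-left is one-third across and two-thirds down within the crop:
x = 988.60 + 1 × 2420.80/3 ≈ 1796; y = 0.00 + 2 × 1513.00/3 ≈ 1009.

(1796, 1009)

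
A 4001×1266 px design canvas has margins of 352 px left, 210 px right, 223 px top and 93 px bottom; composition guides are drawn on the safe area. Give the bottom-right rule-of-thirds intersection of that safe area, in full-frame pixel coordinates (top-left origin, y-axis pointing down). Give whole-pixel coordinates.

Content width = 4001 − 352 − 210 = 3439 px; content height = 1266 − 223 − 93 = 950 px.
Bottom-right is two-thirds across and two-thirds down within the safe area.
x = 352 + 2 × 3439/3 = 352 + 2292.67 ≈ 2645
y = 223 + 2 × 950/3 = 223 + 633.33 ≈ 856

(2645, 856)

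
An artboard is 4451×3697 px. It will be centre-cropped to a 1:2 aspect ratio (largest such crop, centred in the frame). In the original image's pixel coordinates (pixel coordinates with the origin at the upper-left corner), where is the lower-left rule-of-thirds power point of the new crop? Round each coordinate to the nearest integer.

4451/3697 > 1/2, so the 1:2 crop keeps the full height 3697 and trims width to 3697 × 1/2 = 1848.50 px.
Left offset = (4451 − 1848.50)/2 = 1301.25 px; top offset = 0.
Lower-left is one-third across and two-thirds down within the crop:
x = 1301.25 + 1 × 1848.50/3 ≈ 1917; y = 0.00 + 2 × 3697.00/3 ≈ 2465.

x = 1917 px, y = 2465 px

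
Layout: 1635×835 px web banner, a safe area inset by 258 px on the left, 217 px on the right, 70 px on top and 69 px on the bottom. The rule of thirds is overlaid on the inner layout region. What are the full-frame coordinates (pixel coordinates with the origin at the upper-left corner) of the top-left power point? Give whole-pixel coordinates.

Content width = 1635 − 258 − 217 = 1160 px; content height = 835 − 70 − 69 = 696 px.
Top-left is one-third across and one-third down within the inner layout region.
x = 258 + 1 × 1160/3 = 258 + 386.67 ≈ 645
y = 70 + 1 × 696/3 = 70 + 232.00 ≈ 302

x = 645 px, y = 302 px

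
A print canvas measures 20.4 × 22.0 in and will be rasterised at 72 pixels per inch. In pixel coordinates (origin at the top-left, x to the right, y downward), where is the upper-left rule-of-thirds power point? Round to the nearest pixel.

In pixels the canvas is 20.4 × 72 = 1468.8 wide and 22.0 × 72 = 1584 tall.
The upper-left point is one-third across and one-third down:
x = 1 × 1468.8/3 ≈ 490; y = 1 × 1584/3 ≈ 528.

x = 490 px, y = 528 px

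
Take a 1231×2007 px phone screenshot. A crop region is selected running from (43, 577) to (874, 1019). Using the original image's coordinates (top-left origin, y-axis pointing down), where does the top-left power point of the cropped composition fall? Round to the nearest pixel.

Crop width = 874 − 43 = 831 px; one third is 277.00 px.
Crop height = 1019 − 577 = 442 px; one third is 147.33 px.
The top-left point is one-third across and one-third down within the crop:
x = 43 + 1 × 277.00 ≈ 320; y = 577 + 1 × 147.33 ≈ 724.

(320, 724)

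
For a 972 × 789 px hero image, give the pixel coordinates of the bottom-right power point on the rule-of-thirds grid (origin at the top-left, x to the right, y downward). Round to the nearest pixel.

x = 648 px, y = 526 px

The bottom-right point sits two-thirds of the way across and two-thirds of the way down.
x = 2 × 972/3 ≈ 648; y = 2 × 789/3 ≈ 526.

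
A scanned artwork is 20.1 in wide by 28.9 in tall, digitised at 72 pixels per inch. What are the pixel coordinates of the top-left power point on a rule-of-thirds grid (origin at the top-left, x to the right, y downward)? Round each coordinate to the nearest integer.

In pixels the canvas is 20.1 × 72 = 1447.2 wide and 28.9 × 72 = 2080.8 tall.
The top-left point is one-third across and one-third down:
x = 1 × 1447.2/3 ≈ 482; y = 1 × 2080.8/3 ≈ 694.

x = 482 px, y = 694 px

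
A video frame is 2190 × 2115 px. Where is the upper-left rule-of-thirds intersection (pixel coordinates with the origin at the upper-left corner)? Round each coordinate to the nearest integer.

The upper-left point sits one-third of the way across and one-third of the way down.
x = 1 × 2190/3 ≈ 730; y = 1 × 2115/3 ≈ 705.

x = 730 px, y = 705 px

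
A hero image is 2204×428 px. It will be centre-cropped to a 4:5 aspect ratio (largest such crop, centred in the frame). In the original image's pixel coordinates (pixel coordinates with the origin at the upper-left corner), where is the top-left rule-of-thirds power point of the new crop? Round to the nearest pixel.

x = 1045 px, y = 143 px

2204/428 > 4/5, so the 4:5 crop keeps the full height 428 and trims width to 428 × 4/5 = 342.40 px.
Left offset = (2204 − 342.40)/2 = 930.80 px; top offset = 0.
Top-left is one-third across and one-third down within the crop:
x = 930.80 + 1 × 342.40/3 ≈ 1045; y = 0.00 + 1 × 428.00/3 ≈ 143.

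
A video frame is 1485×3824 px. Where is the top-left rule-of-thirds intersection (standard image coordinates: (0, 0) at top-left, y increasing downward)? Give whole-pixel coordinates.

The top-left point sits one-third of the way across and one-third of the way down.
x = 1 × 1485/3 ≈ 495; y = 1 × 3824/3 ≈ 1275.

x = 495 px, y = 1275 px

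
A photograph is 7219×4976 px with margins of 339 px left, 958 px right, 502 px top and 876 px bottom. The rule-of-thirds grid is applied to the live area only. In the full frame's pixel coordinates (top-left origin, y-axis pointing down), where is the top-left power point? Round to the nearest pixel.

Content width = 7219 − 339 − 958 = 5922 px; content height = 4976 − 502 − 876 = 3598 px.
Top-left is one-third across and one-third down within the live area.
x = 339 + 1 × 5922/3 = 339 + 1974.00 ≈ 2313
y = 502 + 1 × 3598/3 = 502 + 1199.33 ≈ 1701

(2313, 1701)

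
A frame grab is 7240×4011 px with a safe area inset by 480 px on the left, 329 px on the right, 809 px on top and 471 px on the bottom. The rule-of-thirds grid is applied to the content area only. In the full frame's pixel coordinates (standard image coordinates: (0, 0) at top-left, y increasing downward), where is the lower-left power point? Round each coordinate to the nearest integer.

x = 2624 px, y = 2630 px

Content width = 7240 − 480 − 329 = 6431 px; content height = 4011 − 809 − 471 = 2731 px.
Lower-left is one-third across and two-thirds down within the content area.
x = 480 + 1 × 6431/3 = 480 + 2143.67 ≈ 2624
y = 809 + 2 × 2731/3 = 809 + 1820.67 ≈ 2630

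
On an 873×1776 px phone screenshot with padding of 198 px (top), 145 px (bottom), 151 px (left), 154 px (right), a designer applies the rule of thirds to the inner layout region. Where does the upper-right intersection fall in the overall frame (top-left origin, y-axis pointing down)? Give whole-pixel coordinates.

Content width = 873 − 151 − 154 = 568 px; content height = 1776 − 198 − 145 = 1433 px.
Upper-right is two-thirds across and one-third down within the inner layout region.
x = 151 + 2 × 568/3 = 151 + 378.67 ≈ 530
y = 198 + 1 × 1433/3 = 198 + 477.67 ≈ 676

(530, 676)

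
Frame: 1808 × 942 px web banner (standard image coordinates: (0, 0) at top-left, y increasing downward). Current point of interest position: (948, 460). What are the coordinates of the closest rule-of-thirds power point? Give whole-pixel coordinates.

(1205, 314)

Third lines: x ∈ {603, 1205}, y ∈ {314, 628}.
948 is closer to x = 1205; 460 is closer to y = 314.
So the nearest intersection is the upper-right power point.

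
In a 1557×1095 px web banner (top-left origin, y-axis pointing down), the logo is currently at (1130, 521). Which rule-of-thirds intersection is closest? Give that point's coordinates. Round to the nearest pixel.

x = 1038 px, y = 365 px

Third lines: x ∈ {519, 1038}, y ∈ {365, 730}.
1130 is closer to x = 1038; 521 is closer to y = 365.
So the nearest intersection is the upper-right power point.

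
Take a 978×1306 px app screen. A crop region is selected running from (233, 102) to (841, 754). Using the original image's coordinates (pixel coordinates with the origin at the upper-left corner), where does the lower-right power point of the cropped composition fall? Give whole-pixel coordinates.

Crop width = 841 − 233 = 608 px; one third is 202.67 px.
Crop height = 754 − 102 = 652 px; one third is 217.33 px.
The lower-right point is two-thirds across and two-thirds down within the crop:
x = 233 + 2 × 202.67 ≈ 638; y = 102 + 2 × 217.33 ≈ 537.

(638, 537)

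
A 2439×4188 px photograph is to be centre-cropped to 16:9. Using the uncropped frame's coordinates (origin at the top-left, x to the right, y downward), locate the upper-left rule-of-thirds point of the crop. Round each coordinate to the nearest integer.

(813, 1865)

2439/4188 < 16/9, so the 16:9 crop keeps the full width 2439 and trims height to 2439 × 9/16 = 1371.94 px.
Top offset = (4188 − 1371.94)/2 = 1408.03 px; left offset = 0.
Upper-left is one-third across and one-third down within the crop:
x = 0.00 + 1 × 2439.00/3 ≈ 813; y = 1408.03 + 1 × 1371.94/3 ≈ 1865.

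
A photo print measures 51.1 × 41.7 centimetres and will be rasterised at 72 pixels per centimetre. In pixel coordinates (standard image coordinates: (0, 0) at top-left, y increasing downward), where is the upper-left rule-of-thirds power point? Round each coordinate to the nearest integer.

In pixels the canvas is 51.1 × 72 = 3679.2 wide and 41.7 × 72 = 3002.4 tall.
The upper-left point is one-third across and one-third down:
x = 1 × 3679.2/3 ≈ 1226; y = 1 × 3002.4/3 ≈ 1001.

(1226, 1001)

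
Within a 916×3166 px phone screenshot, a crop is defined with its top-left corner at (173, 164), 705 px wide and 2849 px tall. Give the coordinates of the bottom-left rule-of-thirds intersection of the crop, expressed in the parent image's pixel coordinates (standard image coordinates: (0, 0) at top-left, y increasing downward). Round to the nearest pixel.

One third of the crop width 705 is 235.00 px.
One third of the crop height 2849 is 949.67 px.
The bottom-left point is one-third across and two-thirds down within the crop:
x = 173 + 1 × 235.00 ≈ 408; y = 164 + 2 × 949.67 ≈ 2063.

x = 408 px, y = 2063 px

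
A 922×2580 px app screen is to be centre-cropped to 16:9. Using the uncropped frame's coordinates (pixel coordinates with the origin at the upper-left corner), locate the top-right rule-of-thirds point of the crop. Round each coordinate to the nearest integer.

x = 615 px, y = 1204 px

922/2580 < 16/9, so the 16:9 crop keeps the full width 922 and trims height to 922 × 9/16 = 518.62 px.
Top offset = (2580 − 518.62)/2 = 1030.69 px; left offset = 0.
Top-right is two-thirds across and one-third down within the crop:
x = 0.00 + 2 × 922.00/3 ≈ 615; y = 1030.69 + 1 × 518.62/3 ≈ 1204.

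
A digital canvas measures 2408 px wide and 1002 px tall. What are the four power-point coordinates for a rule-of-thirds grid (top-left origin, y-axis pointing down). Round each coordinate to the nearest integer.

One third of 2408 is 802.67; one third of 1002 is 334.
Vertical third lines at x = 803 and x = 1605; horizontal third lines at y = 334 and y = 668.

(803, 334), (1605, 334), (803, 668), (1605, 668)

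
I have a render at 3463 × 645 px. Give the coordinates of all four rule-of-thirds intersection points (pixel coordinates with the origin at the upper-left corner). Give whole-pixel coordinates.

One third of 3463 is 1154.33; one third of 645 is 215.
Vertical third lines at x = 1154 and x = 2309; horizontal third lines at y = 215 and y = 430.

(1154, 215), (2309, 215), (1154, 430), (2309, 430)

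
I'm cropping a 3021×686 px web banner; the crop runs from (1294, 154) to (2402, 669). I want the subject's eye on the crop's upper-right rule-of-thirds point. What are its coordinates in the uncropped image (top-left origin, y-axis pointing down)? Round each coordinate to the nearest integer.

Crop width = 2402 − 1294 = 1108 px; one third is 369.33 px.
Crop height = 669 − 154 = 515 px; one third is 171.67 px.
The upper-right point is two-thirds across and one-third down within the crop:
x = 1294 + 2 × 369.33 ≈ 2033; y = 154 + 1 × 171.67 ≈ 326.

(2033, 326)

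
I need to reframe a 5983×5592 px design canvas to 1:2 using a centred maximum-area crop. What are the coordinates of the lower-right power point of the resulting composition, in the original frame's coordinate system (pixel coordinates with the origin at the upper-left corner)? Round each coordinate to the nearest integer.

5983/5592 > 1/2, so the 1:2 crop keeps the full height 5592 and trims width to 5592 × 1/2 = 2796.00 px.
Left offset = (5983 − 2796.00)/2 = 1593.50 px; top offset = 0.
Lower-right is two-thirds across and two-thirds down within the crop:
x = 1593.50 + 2 × 2796.00/3 ≈ 3458; y = 0.00 + 2 × 5592.00/3 ≈ 3728.

(3458, 3728)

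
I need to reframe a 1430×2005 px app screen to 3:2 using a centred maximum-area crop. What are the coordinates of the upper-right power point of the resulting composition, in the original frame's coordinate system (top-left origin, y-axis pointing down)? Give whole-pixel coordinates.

x = 953 px, y = 844 px

1430/2005 < 3/2, so the 3:2 crop keeps the full width 1430 and trims height to 1430 × 2/3 = 953.33 px.
Top offset = (2005 − 953.33)/2 = 525.83 px; left offset = 0.
Upper-right is two-thirds across and one-third down within the crop:
x = 0.00 + 2 × 1430.00/3 ≈ 953; y = 525.83 + 1 × 953.33/3 ≈ 844.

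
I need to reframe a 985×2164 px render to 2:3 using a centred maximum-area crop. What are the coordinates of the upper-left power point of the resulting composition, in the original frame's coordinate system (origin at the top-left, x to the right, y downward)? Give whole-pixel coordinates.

x = 328 px, y = 836 px

985/2164 < 2/3, so the 2:3 crop keeps the full width 985 and trims height to 985 × 3/2 = 1477.50 px.
Top offset = (2164 − 1477.50)/2 = 343.25 px; left offset = 0.
Upper-left is one-third across and one-third down within the crop:
x = 0.00 + 1 × 985.00/3 ≈ 328; y = 343.25 + 1 × 1477.50/3 ≈ 836.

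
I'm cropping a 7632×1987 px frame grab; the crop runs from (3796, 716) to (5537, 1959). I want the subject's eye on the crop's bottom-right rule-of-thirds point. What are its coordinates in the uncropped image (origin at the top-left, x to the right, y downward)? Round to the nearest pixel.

Crop width = 5537 − 3796 = 1741 px; one third is 580.33 px.
Crop height = 1959 − 716 = 1243 px; one third is 414.33 px.
The bottom-right point is two-thirds across and two-thirds down within the crop:
x = 3796 + 2 × 580.33 ≈ 4957; y = 716 + 2 × 414.33 ≈ 1545.

x = 4957 px, y = 1545 px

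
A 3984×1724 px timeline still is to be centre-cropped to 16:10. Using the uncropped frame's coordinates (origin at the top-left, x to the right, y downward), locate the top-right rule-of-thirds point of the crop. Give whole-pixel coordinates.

3984/1724 > 16/10, so the 16:10 crop keeps the full height 1724 and trims width to 1724 × 16/10 = 2758.40 px.
Left offset = (3984 − 2758.40)/2 = 612.80 px; top offset = 0.
Top-right is two-thirds across and one-third down within the crop:
x = 612.80 + 2 × 2758.40/3 ≈ 2452; y = 0.00 + 1 × 1724.00/3 ≈ 575.

(2452, 575)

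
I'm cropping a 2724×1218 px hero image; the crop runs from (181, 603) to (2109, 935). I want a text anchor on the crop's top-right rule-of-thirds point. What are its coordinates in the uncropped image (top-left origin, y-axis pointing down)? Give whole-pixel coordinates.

(1466, 714)

Crop width = 2109 − 181 = 1928 px; one third is 642.67 px.
Crop height = 935 − 603 = 332 px; one third is 110.67 px.
The top-right point is two-thirds across and one-third down within the crop:
x = 181 + 2 × 642.67 ≈ 1466; y = 603 + 1 × 110.67 ≈ 714.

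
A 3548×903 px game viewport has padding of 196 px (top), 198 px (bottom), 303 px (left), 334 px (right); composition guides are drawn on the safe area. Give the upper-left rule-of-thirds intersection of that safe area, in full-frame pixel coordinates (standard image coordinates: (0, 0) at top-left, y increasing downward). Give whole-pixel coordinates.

(1273, 366)

Content width = 3548 − 303 − 334 = 2911 px; content height = 903 − 196 − 198 = 509 px.
Upper-left is one-third across and one-third down within the safe area.
x = 303 + 1 × 2911/3 = 303 + 970.33 ≈ 1273
y = 196 + 1 × 509/3 = 196 + 169.67 ≈ 366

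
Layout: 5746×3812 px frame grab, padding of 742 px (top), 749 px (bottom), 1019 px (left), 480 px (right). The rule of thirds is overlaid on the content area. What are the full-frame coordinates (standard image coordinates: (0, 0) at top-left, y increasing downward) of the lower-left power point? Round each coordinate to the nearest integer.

Content width = 5746 − 1019 − 480 = 4247 px; content height = 3812 − 742 − 749 = 2321 px.
Lower-left is one-third across and two-thirds down within the content area.
x = 1019 + 1 × 4247/3 = 1019 + 1415.67 ≈ 2435
y = 742 + 2 × 2321/3 = 742 + 1547.33 ≈ 2289

x = 2435 px, y = 2289 px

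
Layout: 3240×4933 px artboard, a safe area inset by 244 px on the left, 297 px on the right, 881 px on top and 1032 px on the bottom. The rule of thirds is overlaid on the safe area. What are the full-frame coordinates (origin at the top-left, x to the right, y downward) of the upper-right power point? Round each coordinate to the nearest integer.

Content width = 3240 − 244 − 297 = 2699 px; content height = 4933 − 881 − 1032 = 3020 px.
Upper-right is two-thirds across and one-third down within the safe area.
x = 244 + 2 × 2699/3 = 244 + 1799.33 ≈ 2043
y = 881 + 1 × 3020/3 = 881 + 1006.67 ≈ 1888

x = 2043 px, y = 1888 px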